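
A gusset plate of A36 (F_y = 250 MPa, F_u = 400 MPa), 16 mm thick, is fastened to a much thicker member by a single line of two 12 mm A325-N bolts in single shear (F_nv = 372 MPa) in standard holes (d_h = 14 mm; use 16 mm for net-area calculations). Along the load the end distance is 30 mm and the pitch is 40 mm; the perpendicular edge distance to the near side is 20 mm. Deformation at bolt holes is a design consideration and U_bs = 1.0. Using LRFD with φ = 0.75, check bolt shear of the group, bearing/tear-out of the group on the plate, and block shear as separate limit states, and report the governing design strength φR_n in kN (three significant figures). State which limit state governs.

63.1 kN (bolt shear governs)

Bolt shear: A_b = π·12²/4 = 113.1 mm²; R_n = 372 × 113.1 × 2 × 1 / 1000 = 84.14 kN → 0.75 × 84.14 = 63.1 kN.
Bearing: edge l_c = 23, r_n = 176.6 kN; interior l_c = 26, r_n = 184.3 kN; R_n = 176.6 + 1·184.3 = 361 kN → 271 kN.
Block shear: A_gv = 1120, A_nv = 736, A_nt = 192 mm²; R_n = min(0.6F_uA_nv, 0.6F_yA_gv) + U_bs·F_u·A_nt = 244.8 kN → 184 kN.
Bolt shear governs: 63.1 kN.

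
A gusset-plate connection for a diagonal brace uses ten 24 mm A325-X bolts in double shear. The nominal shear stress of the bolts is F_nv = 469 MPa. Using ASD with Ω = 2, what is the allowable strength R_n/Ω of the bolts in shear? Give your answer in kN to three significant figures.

2120 kN

A_b = π × 24² / 4 = 452.4 mm².
R_n = F_nv · A_b · n · n_s = 469 × 452.4 × 10 × 2 / 1000 = 4243 kN.
Allowable strength R_n/Ω = 4243 / 2 = 2120 kN.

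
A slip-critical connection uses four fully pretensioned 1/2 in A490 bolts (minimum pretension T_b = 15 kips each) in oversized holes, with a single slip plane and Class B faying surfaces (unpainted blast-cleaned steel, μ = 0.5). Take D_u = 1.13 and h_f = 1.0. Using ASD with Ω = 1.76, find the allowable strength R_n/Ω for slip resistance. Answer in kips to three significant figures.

19.3 kips

R_n = μ · D_u · h_f · T_b · n_s · n_b = 0.5 × 1.13 × 1.0 × 15 × 1 × 4 = 33.9 kips.
Allowable strength R_n/Ω = 33.9 / 1.76 = 19.3 kips.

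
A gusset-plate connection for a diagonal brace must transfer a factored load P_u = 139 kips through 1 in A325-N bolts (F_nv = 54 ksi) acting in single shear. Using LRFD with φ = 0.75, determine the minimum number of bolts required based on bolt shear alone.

5 bolts

A_b = π·1²/4 = 0.7854 in².
Per-bolt design strength φR_n = 0.75 × 54 × 0.7854 × 1 = 31.81 kips.
n ≥ 139 / 31.81 = 4.37 → use 5 bolts.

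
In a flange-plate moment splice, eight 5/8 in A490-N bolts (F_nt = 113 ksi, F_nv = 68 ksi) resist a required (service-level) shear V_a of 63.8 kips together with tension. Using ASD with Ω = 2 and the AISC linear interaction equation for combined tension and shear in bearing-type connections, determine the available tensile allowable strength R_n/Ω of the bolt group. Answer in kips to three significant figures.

74.3 kips

A_b = π·0.625²/4 = 0.3068 in²; f_rv = 63.8 / (8 × 0.3068) = 25.99 ksi.
F'_nt = 1.3 F_nt − (Ω F_nt / F_nv) f_rv = 1.3·113 − (2·113/68)·25.99 = 60.51 ksi, capped at F_nt → F'_nt = 60.51 ksi.
R_n = F'_nt · A_b · n = 60.51 × 0.3068 × 8 = 148.5 kips.
Allowable strength R_n/Ω = 148.5 / 2 = 74.3 kips.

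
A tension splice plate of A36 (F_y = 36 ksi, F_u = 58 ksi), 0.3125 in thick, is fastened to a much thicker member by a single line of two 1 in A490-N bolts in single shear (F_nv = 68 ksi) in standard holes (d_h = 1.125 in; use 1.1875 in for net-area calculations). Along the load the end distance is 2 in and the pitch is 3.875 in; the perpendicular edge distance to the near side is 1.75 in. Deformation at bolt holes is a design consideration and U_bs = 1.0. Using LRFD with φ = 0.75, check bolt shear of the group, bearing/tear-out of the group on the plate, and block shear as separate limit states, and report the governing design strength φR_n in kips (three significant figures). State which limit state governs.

45.5 kips (block shear governs)

Bolt shear: A_b = π·1²/4 = 0.7854 in²; R_n = 68 × 0.7854 × 2 × 1 = 106.8 kips → 0.75 × 106.8 = 80.1 kips.
Bearing: edge l_c = 1.438, r_n = 31.27 kips; interior l_c = 2.75, r_n = 43.5 kips; R_n = 31.27 + 1·43.5 = 74.77 kips → 56.1 kips.
Block shear: A_gv = 1.836, A_nv = 1.279, A_nt = 0.3613 in²; R_n = min(0.6F_uA_nv, 0.6F_yA_gv) + U_bs·F_u·A_nt = 60.61 kips → 45.5 kips.
Block shear governs: 45.5 kips.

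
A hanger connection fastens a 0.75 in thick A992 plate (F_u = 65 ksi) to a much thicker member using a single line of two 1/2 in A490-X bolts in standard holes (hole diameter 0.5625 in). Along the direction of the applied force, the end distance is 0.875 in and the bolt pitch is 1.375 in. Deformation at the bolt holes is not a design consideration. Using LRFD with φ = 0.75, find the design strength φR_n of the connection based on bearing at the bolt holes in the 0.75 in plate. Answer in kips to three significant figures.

Per bolt r_n = 1.5 l_c t F_u ≤ 3.0 d t F_u; upper limit = 3.0 × 0.5 × 0.75 × 65 = 73.12 kips.
Edge bolt: l_c = 0.875 − 0.5625/2 = 0.5938 in → 1.5 × 0.5938 × 0.75 × 65 = 43.42 → r_n = 43.42 kips.
Interior bolts: l_c = 1.375 − 0.5625 = 0.8125 in → 1.5 × 0.8125 × 0.75 × 65 = 59.41 → r_n = 59.41 kips.
R_n = 1 × 43.42 + 1 × 59.41 = 102.8 kips.
Design strength φR_n = 0.75 × 102.8 = 77.1 kips.

77.1 kips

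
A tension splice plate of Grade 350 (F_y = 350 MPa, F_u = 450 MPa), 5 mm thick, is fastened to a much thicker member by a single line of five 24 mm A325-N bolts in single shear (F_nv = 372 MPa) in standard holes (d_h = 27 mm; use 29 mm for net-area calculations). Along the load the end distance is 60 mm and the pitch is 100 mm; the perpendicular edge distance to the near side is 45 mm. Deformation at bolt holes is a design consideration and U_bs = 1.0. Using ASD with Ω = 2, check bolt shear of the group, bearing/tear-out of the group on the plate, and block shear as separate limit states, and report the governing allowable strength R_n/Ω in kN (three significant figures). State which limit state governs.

257 kN (block shear governs)

Bolt shear: A_b = π·24²/4 = 452.4 mm²; R_n = 372 × 452.4 × 5 × 1 / 1000 = 841.4 kN → 841.4 / 2 = 421 kN.
Bearing: edge l_c = 46.5, r_n = 125.5 kN; interior l_c = 73, r_n = 129.6 kN; R_n = 125.5 + 4·129.6 = 643.9 kN → 322 kN.
Block shear: A_gv = 2300, A_nv = 1648, A_nt = 152.5 mm²; R_n = min(0.6F_uA_nv, 0.6F_yA_gv) + U_bs·F_u·A_nt = 513.5 kN → 257 kN.
Block shear governs: 257 kN.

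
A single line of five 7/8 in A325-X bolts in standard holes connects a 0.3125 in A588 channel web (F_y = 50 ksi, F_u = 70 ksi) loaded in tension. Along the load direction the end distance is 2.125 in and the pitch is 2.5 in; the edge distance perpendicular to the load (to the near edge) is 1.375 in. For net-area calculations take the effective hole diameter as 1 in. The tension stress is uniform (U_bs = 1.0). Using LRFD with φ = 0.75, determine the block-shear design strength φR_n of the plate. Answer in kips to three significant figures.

89.4 kips

Shear plane L_v = 2.125 + 4·2.5 = 12.12 in; A_gv = 12.12 × 0.3125 = 3.789 in².
A_nv = (12.12 − 4.5·1) × 0.3125 = 2.383 in².
A_nt = (1.375 − 0.5·1) × 0.3125 = 0.2734 in².
0.6 F_u A_nv = 100.1 kips; 0.6 F_y A_gv = 113.7 kips → shear rupture governs the shear term.
R_n = 100.1 + 1.0 × 70 × 0.2734 = 119.2 kips.
Design strength φR_n = 0.75 × 119.2 = 89.4 kips.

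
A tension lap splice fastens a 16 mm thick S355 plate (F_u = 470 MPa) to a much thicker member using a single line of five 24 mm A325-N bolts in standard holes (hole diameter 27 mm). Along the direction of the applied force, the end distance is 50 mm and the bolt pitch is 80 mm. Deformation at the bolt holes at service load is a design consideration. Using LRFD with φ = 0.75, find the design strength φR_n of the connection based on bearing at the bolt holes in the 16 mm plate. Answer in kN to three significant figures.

Per bolt r_n = 1.2 l_c t F_u ≤ 2.4 d t F_u; upper limit = 2.4 × 24 × 16 × 470 / 1000 = 433.2 kN.
Edge bolt: l_c = 50 − 27/2 = 36.5 mm → 1.2 × 36.5 × 16 × 470 / 1000 = 329.4 → r_n = 329.4 kN.
Interior bolts: l_c = 80 − 27 = 53 mm → 1.2 × 53 × 16 × 470 / 1000 = 478.3 → r_n = 433.2 kN.
R_n = 1 × 329.4 + 4 × 433.2 = 2062 kN.
Design strength φR_n = 0.75 × 2062 = 1550 kN.

1550 kN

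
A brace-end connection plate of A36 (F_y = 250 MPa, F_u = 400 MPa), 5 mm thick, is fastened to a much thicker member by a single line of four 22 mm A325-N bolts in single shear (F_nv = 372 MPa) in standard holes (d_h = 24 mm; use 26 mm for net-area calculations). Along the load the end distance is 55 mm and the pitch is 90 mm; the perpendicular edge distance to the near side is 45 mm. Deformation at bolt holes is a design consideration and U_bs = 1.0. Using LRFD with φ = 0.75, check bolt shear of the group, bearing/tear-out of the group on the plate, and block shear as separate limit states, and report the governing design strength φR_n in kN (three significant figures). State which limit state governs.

231 kN (block shear governs)

Bolt shear: A_b = π·22²/4 = 380.1 mm²; R_n = 372 × 380.1 × 4 × 1 / 1000 = 565.6 kN → 0.75 × 565.6 = 424 kN.
Bearing: edge l_c = 43, r_n = 103.2 kN; interior l_c = 66, r_n = 105.6 kN; R_n = 103.2 + 3·105.6 = 420 kN → 315 kN.
Block shear: A_gv = 1625, A_nv = 1170, A_nt = 160 mm²; R_n = min(0.6F_uA_nv, 0.6F_yA_gv) + U_bs·F_u·A_nt = 307.8 kN → 231 kN.
Block shear governs: 231 kN.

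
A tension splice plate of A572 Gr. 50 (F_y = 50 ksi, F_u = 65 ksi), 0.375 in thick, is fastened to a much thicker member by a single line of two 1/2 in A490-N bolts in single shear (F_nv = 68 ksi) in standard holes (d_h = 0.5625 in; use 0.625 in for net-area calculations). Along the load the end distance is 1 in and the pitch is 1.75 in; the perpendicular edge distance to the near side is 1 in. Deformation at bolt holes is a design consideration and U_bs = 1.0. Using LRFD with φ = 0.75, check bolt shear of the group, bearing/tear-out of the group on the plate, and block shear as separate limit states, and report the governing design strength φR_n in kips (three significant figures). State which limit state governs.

20 kips (bolt shear governs)

Bolt shear: A_b = π·0.5²/4 = 0.1963 in²; R_n = 68 × 0.1963 × 2 × 1 = 26.7 kips → 0.75 × 26.7 = 20 kips.
Bearing: edge l_c = 0.7188, r_n = 21.02 kips; interior l_c = 1.188, r_n = 29.25 kips; R_n = 21.02 + 1·29.25 = 50.27 kips → 37.7 kips.
Block shear: A_gv = 1.031, A_nv = 0.6797, A_nt = 0.2578 in²; R_n = min(0.6F_uA_nv, 0.6F_yA_gv) + U_bs·F_u·A_nt = 43.27 kips → 32.4 kips.
Bolt shear governs: 20 kips.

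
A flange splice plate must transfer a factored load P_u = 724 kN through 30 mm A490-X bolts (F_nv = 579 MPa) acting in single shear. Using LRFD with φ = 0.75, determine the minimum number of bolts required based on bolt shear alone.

3 bolts

A_b = π·30²/4 = 706.9 mm².
Per-bolt design strength φR_n = 0.75 × 579 × 706.9 × 1 / 1000 = 307 kN.
n ≥ 724 / 307 = 2.359 → use 3 bolts.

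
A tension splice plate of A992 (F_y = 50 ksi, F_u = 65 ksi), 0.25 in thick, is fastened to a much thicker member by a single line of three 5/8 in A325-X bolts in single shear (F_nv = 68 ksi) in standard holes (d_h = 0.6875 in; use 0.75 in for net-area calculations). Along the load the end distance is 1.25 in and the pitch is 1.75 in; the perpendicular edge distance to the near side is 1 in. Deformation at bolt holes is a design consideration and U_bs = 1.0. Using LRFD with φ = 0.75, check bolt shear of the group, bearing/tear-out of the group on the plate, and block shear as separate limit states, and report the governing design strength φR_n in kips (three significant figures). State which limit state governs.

28.6 kips (block shear governs)

Bolt shear: A_b = π·0.625²/4 = 0.3068 in²; R_n = 68 × 0.3068 × 3 × 1 = 62.59 kips → 0.75 × 62.59 = 46.9 kips.
Bearing: edge l_c = 0.9062, r_n = 17.67 kips; interior l_c = 1.062, r_n = 20.72 kips; R_n = 17.67 + 2·20.72 = 59.11 kips → 44.3 kips.
Block shear: A_gv = 1.188, A_nv = 0.7188, A_nt = 0.1562 in²; R_n = min(0.6F_uA_nv, 0.6F_yA_gv) + U_bs·F_u·A_nt = 38.19 kips → 28.6 kips.
Block shear governs: 28.6 kips.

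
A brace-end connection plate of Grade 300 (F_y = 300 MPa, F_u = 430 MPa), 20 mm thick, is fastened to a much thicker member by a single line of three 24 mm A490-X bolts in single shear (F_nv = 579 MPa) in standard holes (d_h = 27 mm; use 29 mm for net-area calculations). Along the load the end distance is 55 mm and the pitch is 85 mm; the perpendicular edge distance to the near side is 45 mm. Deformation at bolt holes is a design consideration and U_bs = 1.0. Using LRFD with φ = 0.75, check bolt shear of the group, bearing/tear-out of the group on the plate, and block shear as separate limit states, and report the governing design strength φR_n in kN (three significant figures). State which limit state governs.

Bolt shear: A_b = π·24²/4 = 452.4 mm²; R_n = 579 × 452.4 × 3 × 1 / 1000 = 785.8 kN → 0.75 × 785.8 = 589 kN.
Bearing: edge l_c = 41.5, r_n = 428.3 kN; interior l_c = 58, r_n = 495.4 kN; R_n = 428.3 + 2·495.4 = 1419 kN → 1060 kN.
Block shear: A_gv = 4500, A_nv = 3050, A_nt = 610 mm²; R_n = min(0.6F_uA_nv, 0.6F_yA_gv) + U_bs·F_u·A_nt = 1049 kN → 787 kN.
Bolt shear governs: 589 kN.

589 kN (bolt shear governs)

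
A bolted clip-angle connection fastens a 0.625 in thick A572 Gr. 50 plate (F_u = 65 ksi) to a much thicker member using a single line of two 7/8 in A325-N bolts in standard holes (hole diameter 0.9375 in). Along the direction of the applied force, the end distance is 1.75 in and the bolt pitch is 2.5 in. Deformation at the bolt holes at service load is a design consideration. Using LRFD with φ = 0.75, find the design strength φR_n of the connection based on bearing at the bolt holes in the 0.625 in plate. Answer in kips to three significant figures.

Per bolt r_n = 1.2 l_c t F_u ≤ 2.4 d t F_u; upper limit = 2.4 × 0.875 × 0.625 × 65 = 85.31 kips.
Edge bolt: l_c = 1.75 − 0.9375/2 = 1.281 in → 1.2 × 1.281 × 0.625 × 65 = 62.46 → r_n = 62.46 kips.
Interior bolts: l_c = 2.5 − 0.9375 = 1.562 in → 1.2 × 1.562 × 0.625 × 65 = 76.17 → r_n = 76.17 kips.
R_n = 1 × 62.46 + 1 × 76.17 = 138.6 kips.
Design strength φR_n = 0.75 × 138.6 = 104 kips.

104 kips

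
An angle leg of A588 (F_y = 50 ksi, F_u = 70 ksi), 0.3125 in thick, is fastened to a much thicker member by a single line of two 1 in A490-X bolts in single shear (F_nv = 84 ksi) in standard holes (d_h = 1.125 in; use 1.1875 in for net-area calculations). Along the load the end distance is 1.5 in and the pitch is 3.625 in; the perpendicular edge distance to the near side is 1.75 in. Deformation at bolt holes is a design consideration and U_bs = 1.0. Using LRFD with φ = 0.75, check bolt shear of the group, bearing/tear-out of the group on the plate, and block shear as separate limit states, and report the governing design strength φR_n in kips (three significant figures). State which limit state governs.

51.9 kips (block shear governs)

Bolt shear: A_b = π·1²/4 = 0.7854 in²; R_n = 84 × 0.7854 × 2 × 1 = 131.9 kips → 0.75 × 131.9 = 99 kips.
Bearing: edge l_c = 0.9375, r_n = 24.61 kips; interior l_c = 2.5, r_n = 52.5 kips; R_n = 24.61 + 1·52.5 = 77.11 kips → 57.8 kips.
Block shear: A_gv = 1.602, A_nv = 1.045, A_nt = 0.3613 in²; R_n = min(0.6F_uA_nv, 0.6F_yA_gv) + U_bs·F_u·A_nt = 69.18 kips → 51.9 kips.
Block shear governs: 51.9 kips.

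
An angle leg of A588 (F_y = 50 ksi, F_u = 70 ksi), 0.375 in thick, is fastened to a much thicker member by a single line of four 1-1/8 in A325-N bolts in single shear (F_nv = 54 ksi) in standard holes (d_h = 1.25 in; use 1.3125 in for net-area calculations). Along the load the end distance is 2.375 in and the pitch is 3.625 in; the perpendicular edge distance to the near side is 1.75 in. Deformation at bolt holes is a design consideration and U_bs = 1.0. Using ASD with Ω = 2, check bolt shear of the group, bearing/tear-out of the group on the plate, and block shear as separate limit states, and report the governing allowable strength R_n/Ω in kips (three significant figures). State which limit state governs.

Bolt shear: A_b = π·1.125²/4 = 0.994 in²; R_n = 54 × 0.994 × 4 × 1 = 214.7 kips → 214.7 / 2 = 107 kips.
Bearing: edge l_c = 1.75, r_n = 55.13 kips; interior l_c = 2.375, r_n = 70.88 kips; R_n = 55.13 + 3·70.88 = 267.8 kips → 134 kips.
Block shear: A_gv = 4.969, A_nv = 3.246, A_nt = 0.4102 in²; R_n = min(0.6F_uA_nv, 0.6F_yA_gv) + U_bs·F_u·A_nt = 165 kips → 82.5 kips.
Block shear governs: 82.5 kips.

82.5 kips (block shear governs)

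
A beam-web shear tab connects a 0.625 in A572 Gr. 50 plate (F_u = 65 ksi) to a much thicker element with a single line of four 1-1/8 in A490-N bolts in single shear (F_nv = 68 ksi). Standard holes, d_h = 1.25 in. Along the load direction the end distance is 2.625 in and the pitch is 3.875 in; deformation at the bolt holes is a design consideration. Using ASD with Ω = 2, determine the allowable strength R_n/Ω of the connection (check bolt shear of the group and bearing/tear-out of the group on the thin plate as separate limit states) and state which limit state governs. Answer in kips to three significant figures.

Bolt shear: A_b = π·1.125²/4 = 0.994 in²; R_n = 68 × 0.994 × 4 × 1 = 270.4 kips → 270.4 / 2 = 135 kips.
Bearing (1.2 l_c t F_u ≤ 2.4 d t F_u): upper limit = 2.4·1.125·0.625·65 = 109.7 kips.
  Edge l_c = 2.625 − 1.25/2 = 2 → r_n = 97.5 kips; interior l_c = 3.875 − 1.25 = 2.625 → r_n = 109.7 kips.
  R_n,bearing = 1·97.5 + 3·109.7 = 426.6 kips → 426.6 / 2 = 213 kips.
Bolt shear governs: 135 kips.

135 kips (bolt shear governs)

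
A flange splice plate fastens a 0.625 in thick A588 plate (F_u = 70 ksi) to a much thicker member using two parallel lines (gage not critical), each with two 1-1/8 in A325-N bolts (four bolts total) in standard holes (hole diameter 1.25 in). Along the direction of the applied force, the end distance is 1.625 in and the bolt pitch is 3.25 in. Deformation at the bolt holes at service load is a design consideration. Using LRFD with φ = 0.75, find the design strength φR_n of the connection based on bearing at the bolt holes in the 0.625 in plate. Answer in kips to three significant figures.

Per bolt r_n = 1.2 l_c t F_u ≤ 2.4 d t F_u; upper limit = 2.4 × 1.125 × 0.625 × 70 = 118.1 kips.
Edge bolt: l_c = 1.625 − 1.25/2 = 1 in → 1.2 × 1 × 0.625 × 70 = 52.5 → r_n = 52.5 kips.
Interior bolts: l_c = 3.25 − 1.25 = 2 in → 1.2 × 2 × 0.625 × 70 = 105 → r_n = 105 kips.
R_n = 2 × 52.5 + 2 × 105 = 315 kips.
Design strength φR_n = 0.75 × 315 = 236 kips.

236 kips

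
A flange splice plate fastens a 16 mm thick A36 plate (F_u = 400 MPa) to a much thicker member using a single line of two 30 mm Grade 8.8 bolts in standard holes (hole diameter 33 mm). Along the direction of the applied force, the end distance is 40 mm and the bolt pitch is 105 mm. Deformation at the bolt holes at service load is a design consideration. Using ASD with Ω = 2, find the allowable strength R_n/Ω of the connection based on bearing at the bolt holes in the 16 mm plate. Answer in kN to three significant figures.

321 kN

Per bolt r_n = 1.2 l_c t F_u ≤ 2.4 d t F_u; upper limit = 2.4 × 30 × 16 × 400 / 1000 = 460.8 kN.
Edge bolt: l_c = 40 − 33/2 = 23.5 mm → 1.2 × 23.5 × 16 × 400 / 1000 = 180.5 → r_n = 180.5 kN.
Interior bolts: l_c = 105 − 33 = 72 mm → 1.2 × 72 × 16 × 400 / 1000 = 553 → r_n = 460.8 kN.
R_n = 1 × 180.5 + 1 × 460.8 = 641.3 kN.
Allowable strength R_n/Ω = 641.3 / 2 = 321 kN.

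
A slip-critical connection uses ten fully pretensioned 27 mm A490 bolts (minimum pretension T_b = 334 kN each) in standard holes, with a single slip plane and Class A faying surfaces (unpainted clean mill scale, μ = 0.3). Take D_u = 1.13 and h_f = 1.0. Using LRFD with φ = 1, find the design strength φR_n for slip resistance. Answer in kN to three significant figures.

1130 kN

R_n = μ · D_u · h_f · T_b · n_s · n_b = 0.3 × 1.13 × 1.0 × 334 × 1 × 10 = 1132 kN.
Design strength φR_n = 1 × 1132 = 1130 kN.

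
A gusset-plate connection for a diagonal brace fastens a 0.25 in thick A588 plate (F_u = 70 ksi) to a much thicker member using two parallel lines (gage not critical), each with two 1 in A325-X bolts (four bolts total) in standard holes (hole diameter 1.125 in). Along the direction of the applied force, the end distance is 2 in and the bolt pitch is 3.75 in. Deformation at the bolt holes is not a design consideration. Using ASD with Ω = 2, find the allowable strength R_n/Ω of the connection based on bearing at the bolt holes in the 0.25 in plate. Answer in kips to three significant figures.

Per bolt r_n = 1.5 l_c t F_u ≤ 3.0 d t F_u; upper limit = 3.0 × 1 × 0.25 × 70 = 52.5 kips.
Edge bolt: l_c = 2 − 1.125/2 = 1.438 in → 1.5 × 1.438 × 0.25 × 70 = 37.73 → r_n = 37.73 kips.
Interior bolts: l_c = 3.75 − 1.125 = 2.625 in → 1.5 × 2.625 × 0.25 × 70 = 68.91 → r_n = 52.5 kips.
R_n = 2 × 37.73 + 2 × 52.5 = 180.5 kips.
Allowable strength R_n/Ω = 180.5 / 2 = 90.2 kips.

90.2 kips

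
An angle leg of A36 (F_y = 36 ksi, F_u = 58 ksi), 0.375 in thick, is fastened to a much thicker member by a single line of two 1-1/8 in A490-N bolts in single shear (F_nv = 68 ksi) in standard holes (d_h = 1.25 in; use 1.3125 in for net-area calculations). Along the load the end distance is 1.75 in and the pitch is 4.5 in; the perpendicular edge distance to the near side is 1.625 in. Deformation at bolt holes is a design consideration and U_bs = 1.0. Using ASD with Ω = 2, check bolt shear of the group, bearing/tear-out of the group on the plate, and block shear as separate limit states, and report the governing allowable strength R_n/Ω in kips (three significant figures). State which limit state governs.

Bolt shear: A_b = π·1.125²/4 = 0.994 in²; R_n = 68 × 0.994 × 2 × 1 = 135.2 kips → 135.2 / 2 = 67.6 kips.
Bearing: edge l_c = 1.125, r_n = 29.36 kips; interior l_c = 3.25, r_n = 58.72 kips; R_n = 29.36 + 1·58.72 = 88.09 kips → 44 kips.
Block shear: A_gv = 2.344, A_nv = 1.605, A_nt = 0.3633 in²; R_n = min(0.6F_uA_nv, 0.6F_yA_gv) + U_bs·F_u·A_nt = 71.7 kips → 35.8 kips.
Block shear governs: 35.8 kips.

35.8 kips (block shear governs)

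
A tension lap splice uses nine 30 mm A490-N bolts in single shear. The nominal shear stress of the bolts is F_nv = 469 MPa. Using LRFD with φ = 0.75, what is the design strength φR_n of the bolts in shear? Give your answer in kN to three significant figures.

A_b = π × 30² / 4 = 706.9 mm².
R_n = F_nv · A_b · n · n_s = 469 × 706.9 × 9 × 1 / 1000 = 2984 kN.
Design strength φR_n = 0.75 × 2984 = 2240 kN.

2240 kN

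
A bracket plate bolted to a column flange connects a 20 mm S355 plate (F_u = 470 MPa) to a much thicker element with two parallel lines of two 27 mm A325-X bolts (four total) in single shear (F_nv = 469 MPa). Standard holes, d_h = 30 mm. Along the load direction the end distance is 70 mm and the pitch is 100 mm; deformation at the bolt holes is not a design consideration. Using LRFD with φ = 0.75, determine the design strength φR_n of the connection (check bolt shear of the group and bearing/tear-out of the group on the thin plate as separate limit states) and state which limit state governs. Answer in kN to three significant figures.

806 kN (bolt shear governs)

Bolt shear: A_b = π·27²/4 = 572.6 mm²; R_n = 469 × 572.6 × 4 × 1 / 1000 = 1074 kN → 0.75 × 1074 = 806 kN.
Bearing (1.5 l_c t F_u ≤ 3.0 d t F_u): upper limit = 3.0·27·20·470 / 1000 = 761.4 kN.
  Edge l_c = 70 − 30/2 = 55 → r_n = 761.4 kN; interior l_c = 100 − 30 = 70 → r_n = 761.4 kN.
  R_n,bearing = 2·761.4 + 2·761.4 = 3046 kN → 0.75 × 3046 = 2280 kN.
Bolt shear governs: 806 kN.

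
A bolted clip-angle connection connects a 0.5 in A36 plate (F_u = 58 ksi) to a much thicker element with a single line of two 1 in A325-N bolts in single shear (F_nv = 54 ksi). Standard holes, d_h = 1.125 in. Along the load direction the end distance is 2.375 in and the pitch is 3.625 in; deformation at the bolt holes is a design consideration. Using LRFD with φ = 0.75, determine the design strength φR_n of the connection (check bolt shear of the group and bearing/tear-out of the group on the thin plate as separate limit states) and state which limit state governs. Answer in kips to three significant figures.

Bolt shear: A_b = π·1²/4 = 0.7854 in²; R_n = 54 × 0.7854 × 2 × 1 = 84.82 kips → 0.75 × 84.82 = 63.6 kips.
Bearing (1.2 l_c t F_u ≤ 2.4 d t F_u): upper limit = 2.4·1·0.5·58 = 69.6 kips.
  Edge l_c = 2.375 − 1.125/2 = 1.812 → r_n = 63.07 kips; interior l_c = 3.625 − 1.125 = 2.5 → r_n = 69.6 kips.
  R_n,bearing = 1·63.07 + 1·69.6 = 132.7 kips → 0.75 × 132.7 = 99.5 kips.
Bolt shear governs: 63.6 kips.

63.6 kips (bolt shear governs)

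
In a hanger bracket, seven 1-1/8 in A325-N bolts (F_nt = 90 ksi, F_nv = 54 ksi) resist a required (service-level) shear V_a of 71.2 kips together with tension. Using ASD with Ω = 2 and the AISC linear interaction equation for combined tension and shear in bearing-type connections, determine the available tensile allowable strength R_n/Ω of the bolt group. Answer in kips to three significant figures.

A_b = π·1.125²/4 = 0.994 in²; f_rv = 71.2 / (7 × 0.994) = 10.23 ksi.
F'_nt = 1.3 F_nt − (Ω F_nt / F_nv) f_rv = 1.3·90 − (2·90/54)·10.23 = 82.89 ksi, capped at F_nt → F'_nt = 82.89 ksi.
R_n = F'_nt · A_b · n = 82.89 × 0.994 × 7 = 576.8 kips.
Allowable strength R_n/Ω = 576.8 / 2 = 288 kips.

288 kips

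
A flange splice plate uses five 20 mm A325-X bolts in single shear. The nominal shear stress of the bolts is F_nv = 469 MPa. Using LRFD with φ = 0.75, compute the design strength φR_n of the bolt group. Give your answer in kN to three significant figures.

553 kN

A_b = π × 20² / 4 = 314.2 mm².
R_n = F_nv · A_b · n · n_s = 469 × 314.2 × 5 × 1 / 1000 = 736.7 kN.
Design strength φR_n = 0.75 × 736.7 = 553 kN.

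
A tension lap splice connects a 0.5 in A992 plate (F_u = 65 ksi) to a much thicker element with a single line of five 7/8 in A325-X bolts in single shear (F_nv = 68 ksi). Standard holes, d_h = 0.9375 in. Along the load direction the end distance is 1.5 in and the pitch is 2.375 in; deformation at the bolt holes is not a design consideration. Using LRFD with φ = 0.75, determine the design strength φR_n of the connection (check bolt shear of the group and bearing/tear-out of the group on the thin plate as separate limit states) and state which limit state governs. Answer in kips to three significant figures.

Bolt shear: A_b = π·0.875²/4 = 0.6013 in²; R_n = 68 × 0.6013 × 5 × 1 = 204.4 kips → 0.75 × 204.4 = 153 kips.
Bearing (1.5 l_c t F_u ≤ 3.0 d t F_u): upper limit = 3.0·0.875·0.5·65 = 85.31 kips.
  Edge l_c = 1.5 − 0.9375/2 = 1.031 → r_n = 50.27 kips; interior l_c = 2.375 − 0.9375 = 1.438 → r_n = 70.08 kips.
  R_n,bearing = 1·50.27 + 4·70.08 = 330.6 kips → 0.75 × 330.6 = 248 kips.
Bolt shear governs: 153 kips.

153 kips (bolt shear governs)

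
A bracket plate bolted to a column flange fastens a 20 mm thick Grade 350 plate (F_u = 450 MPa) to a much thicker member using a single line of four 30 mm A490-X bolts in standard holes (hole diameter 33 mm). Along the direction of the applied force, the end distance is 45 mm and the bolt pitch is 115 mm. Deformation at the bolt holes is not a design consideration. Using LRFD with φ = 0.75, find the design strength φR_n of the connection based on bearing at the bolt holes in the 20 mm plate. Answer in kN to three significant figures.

Per bolt r_n = 1.5 l_c t F_u ≤ 3.0 d t F_u; upper limit = 3.0 × 30 × 20 × 450 / 1000 = 810 kN.
Edge bolt: l_c = 45 − 33/2 = 28.5 mm → 1.5 × 28.5 × 20 × 450 / 1000 = 384.8 → r_n = 384.8 kN.
Interior bolts: l_c = 115 − 33 = 82 mm → 1.5 × 82 × 20 × 450 / 1000 = 1107 → r_n = 810 kN.
R_n = 1 × 384.8 + 3 × 810 = 2815 kN.
Design strength φR_n = 0.75 × 2815 = 2110 kN.

2110 kN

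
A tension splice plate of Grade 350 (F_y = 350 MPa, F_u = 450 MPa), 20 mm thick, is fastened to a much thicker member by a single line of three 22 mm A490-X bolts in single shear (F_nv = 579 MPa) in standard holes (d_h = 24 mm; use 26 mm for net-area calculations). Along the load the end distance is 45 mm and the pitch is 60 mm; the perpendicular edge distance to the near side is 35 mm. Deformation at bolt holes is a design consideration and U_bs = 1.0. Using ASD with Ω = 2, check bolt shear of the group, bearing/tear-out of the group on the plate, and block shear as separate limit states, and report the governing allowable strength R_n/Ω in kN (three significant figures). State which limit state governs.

330 kN (bolt shear governs)

Bolt shear: A_b = π·22²/4 = 380.1 mm²; R_n = 579 × 380.1 × 3 × 1 / 1000 = 660.3 kN → 660.3 / 2 = 330 kN.
Bearing: edge l_c = 33, r_n = 356.4 kN; interior l_c = 36, r_n = 388.8 kN; R_n = 356.4 + 2·388.8 = 1134 kN → 567 kN.
Block shear: A_gv = 3300, A_nv = 2000, A_nt = 440 mm²; R_n = min(0.6F_uA_nv, 0.6F_yA_gv) + U_bs·F_u·A_nt = 738 kN → 369 kN.
Bolt shear governs: 330 kN.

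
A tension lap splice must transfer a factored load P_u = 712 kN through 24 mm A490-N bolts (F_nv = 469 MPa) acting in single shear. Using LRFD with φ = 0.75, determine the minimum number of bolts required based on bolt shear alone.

A_b = π·24²/4 = 452.4 mm².
Per-bolt design strength φR_n = 0.75 × 469 × 452.4 × 1 / 1000 = 159.1 kN.
n ≥ 712 / 159.1 = 4.474 → use 5 bolts.

5 bolts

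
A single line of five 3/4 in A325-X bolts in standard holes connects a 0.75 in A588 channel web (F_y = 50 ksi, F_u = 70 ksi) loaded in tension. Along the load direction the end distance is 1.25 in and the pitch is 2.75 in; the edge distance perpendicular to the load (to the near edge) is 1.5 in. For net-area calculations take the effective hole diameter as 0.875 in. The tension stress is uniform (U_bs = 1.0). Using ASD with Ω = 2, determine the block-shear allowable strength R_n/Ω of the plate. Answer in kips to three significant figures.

Shear plane L_v = 1.25 + 4·2.75 = 12.25 in; A_gv = 12.25 × 0.75 = 9.188 in².
A_nv = (12.25 − 4.5·0.875) × 0.75 = 6.234 in².
A_nt = (1.5 − 0.5·0.875) × 0.75 = 0.7969 in².
0.6 F_u A_nv = 261.8 kips; 0.6 F_y A_gv = 275.6 kips → shear rupture governs the shear term.
R_n = 261.8 + 1.0 × 70 × 0.7969 = 317.6 kips.
Allowable strength R_n/Ω = 317.6 / 2 = 159 kips.

159 kips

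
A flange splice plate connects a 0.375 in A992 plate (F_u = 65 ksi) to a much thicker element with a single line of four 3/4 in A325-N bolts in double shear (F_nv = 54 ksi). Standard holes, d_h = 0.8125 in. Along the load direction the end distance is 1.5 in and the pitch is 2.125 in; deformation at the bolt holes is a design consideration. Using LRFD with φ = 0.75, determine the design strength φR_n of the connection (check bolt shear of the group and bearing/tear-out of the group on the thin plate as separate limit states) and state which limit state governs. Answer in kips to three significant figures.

110 kips (bearing governs)

Bolt shear: A_b = π·0.75²/4 = 0.4418 in²; R_n = 54 × 0.4418 × 4 × 2 = 190.9 kips → 0.75 × 190.9 = 143 kips.
Bearing (1.2 l_c t F_u ≤ 2.4 d t F_u): upper limit = 2.4·0.75·0.375·65 = 43.87 kips.
  Edge l_c = 1.5 − 0.8125/2 = 1.094 → r_n = 31.99 kips; interior l_c = 2.125 − 0.8125 = 1.312 → r_n = 38.39 kips.
  R_n,bearing = 1·31.99 + 3·38.39 = 147.2 kips → 0.75 × 147.2 = 110 kips.
Bearing governs: 110 kips.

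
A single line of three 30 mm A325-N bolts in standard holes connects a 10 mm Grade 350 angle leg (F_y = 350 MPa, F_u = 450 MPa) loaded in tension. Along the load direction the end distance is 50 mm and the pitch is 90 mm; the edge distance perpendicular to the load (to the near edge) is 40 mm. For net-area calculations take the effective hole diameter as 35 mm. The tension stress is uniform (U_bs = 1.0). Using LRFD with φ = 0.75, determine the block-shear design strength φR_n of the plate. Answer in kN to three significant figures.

Shear plane L_v = 50 + 2·90 = 230 mm; A_gv = 230 × 10 = 2300 mm².
A_nv = (230 − 2.5·35) × 10 = 1425 mm².
A_nt = (40 − 0.5·35) × 10 = 225 mm².
0.6 F_u A_nv = 384.8 kN; 0.6 F_y A_gv = 483 kN → shear rupture governs the shear term.
R_n = 384.8 + 1.0 × 450 × 225 / 1000 = 486 kN.
Design strength φR_n = 0.75 × 486 = 364 kN.

364 kN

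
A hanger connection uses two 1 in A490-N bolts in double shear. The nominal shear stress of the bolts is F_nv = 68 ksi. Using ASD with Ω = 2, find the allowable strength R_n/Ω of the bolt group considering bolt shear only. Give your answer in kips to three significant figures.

107 kips

A_b = π × 1² / 4 = 0.7854 in².
R_n = F_nv · A_b · n · n_s = 68 × 0.7854 × 2 × 2 = 213.6 kips.
Allowable strength R_n/Ω = 213.6 / 2 = 107 kips.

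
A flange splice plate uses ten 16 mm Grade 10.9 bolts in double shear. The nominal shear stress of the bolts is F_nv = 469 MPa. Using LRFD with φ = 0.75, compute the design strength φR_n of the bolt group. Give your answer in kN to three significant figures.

1410 kN

A_b = π × 16² / 4 = 201.1 mm².
R_n = F_nv · A_b · n · n_s = 469 × 201.1 × 10 × 2 / 1000 = 1886 kN.
Design strength φR_n = 0.75 × 1886 = 1410 kN.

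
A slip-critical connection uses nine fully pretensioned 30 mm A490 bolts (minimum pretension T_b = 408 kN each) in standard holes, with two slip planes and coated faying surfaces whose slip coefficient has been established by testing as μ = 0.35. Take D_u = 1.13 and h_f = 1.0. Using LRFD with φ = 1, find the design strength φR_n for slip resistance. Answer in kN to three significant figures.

R_n = μ · D_u · h_f · T_b · n_s · n_b = 0.35 × 1.13 × 1.0 × 408 × 2 × 9 = 2905 kN.
Design strength φR_n = 1 × 2905 = 2900 kN.

2900 kN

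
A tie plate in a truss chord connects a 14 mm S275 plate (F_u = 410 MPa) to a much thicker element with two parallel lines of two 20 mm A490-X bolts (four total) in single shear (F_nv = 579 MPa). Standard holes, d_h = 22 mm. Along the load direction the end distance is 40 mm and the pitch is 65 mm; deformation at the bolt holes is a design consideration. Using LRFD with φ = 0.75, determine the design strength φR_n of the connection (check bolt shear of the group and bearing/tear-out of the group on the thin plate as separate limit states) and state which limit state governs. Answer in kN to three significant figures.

546 kN (bolt shear governs)

Bolt shear: A_b = π·20²/4 = 314.2 mm²; R_n = 579 × 314.2 × 4 × 1 / 1000 = 727.6 kN → 0.75 × 727.6 = 546 kN.
Bearing (1.2 l_c t F_u ≤ 2.4 d t F_u): upper limit = 2.4·20·14·410 / 1000 = 275.5 kN.
  Edge l_c = 40 − 22/2 = 29 → r_n = 199.8 kN; interior l_c = 65 − 22 = 43 → r_n = 275.5 kN.
  R_n,bearing = 2·199.8 + 2·275.5 = 950.5 kN → 0.75 × 950.5 = 713 kN.
Bolt shear governs: 546 kN.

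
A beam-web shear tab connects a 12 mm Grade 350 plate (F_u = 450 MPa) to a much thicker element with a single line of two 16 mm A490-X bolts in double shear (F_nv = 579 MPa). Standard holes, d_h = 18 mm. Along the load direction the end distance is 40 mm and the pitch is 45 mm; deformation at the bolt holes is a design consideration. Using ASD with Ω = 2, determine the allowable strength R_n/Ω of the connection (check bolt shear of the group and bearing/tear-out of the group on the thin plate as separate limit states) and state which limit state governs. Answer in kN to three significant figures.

188 kN (bearing governs)

Bolt shear: A_b = π·16²/4 = 201.1 mm²; R_n = 579 × 201.1 × 2 × 2 / 1000 = 465.7 kN → 465.7 / 2 = 233 kN.
Bearing (1.2 l_c t F_u ≤ 2.4 d t F_u): upper limit = 2.4·16·12·450 / 1000 = 207.4 kN.
  Edge l_c = 40 − 18/2 = 31 → r_n = 200.9 kN; interior l_c = 45 − 18 = 27 → r_n = 175 kN.
  R_n,bearing = 1·200.9 + 1·175 = 375.8 kN → 375.8 / 2 = 188 kN.
Bearing governs: 188 kN.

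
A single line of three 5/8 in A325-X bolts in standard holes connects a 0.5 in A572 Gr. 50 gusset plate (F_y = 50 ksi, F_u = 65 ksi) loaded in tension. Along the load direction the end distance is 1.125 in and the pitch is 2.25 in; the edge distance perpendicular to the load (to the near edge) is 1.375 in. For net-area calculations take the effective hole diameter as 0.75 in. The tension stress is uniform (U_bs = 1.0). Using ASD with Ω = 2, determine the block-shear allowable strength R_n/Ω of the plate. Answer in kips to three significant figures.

Shear plane L_v = 1.125 + 2·2.25 = 5.625 in; A_gv = 5.625 × 0.5 = 2.812 in².
A_nv = (5.625 − 2.5·0.75) × 0.5 = 1.875 in².
A_nt = (1.375 − 0.5·0.75) × 0.5 = 0.5 in².
0.6 F_u A_nv = 73.12 kips; 0.6 F_y A_gv = 84.38 kips → shear rupture governs the shear term.
R_n = 73.12 + 1.0 × 65 × 0.5 = 105.6 kips.
Allowable strength R_n/Ω = 105.6 / 2 = 52.8 kips.

52.8 kips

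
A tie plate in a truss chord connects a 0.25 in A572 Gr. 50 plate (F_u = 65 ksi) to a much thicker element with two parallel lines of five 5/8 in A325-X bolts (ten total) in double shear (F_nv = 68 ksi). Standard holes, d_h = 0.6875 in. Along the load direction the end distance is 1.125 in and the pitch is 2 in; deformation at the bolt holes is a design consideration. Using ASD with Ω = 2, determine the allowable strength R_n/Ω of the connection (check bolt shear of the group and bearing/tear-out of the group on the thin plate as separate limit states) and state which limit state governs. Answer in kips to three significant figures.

Bolt shear: A_b = π·0.625²/4 = 0.3068 in²; R_n = 68 × 0.3068 × 10 × 2 = 417.2 kips → 417.2 / 2 = 209 kips.
Bearing (1.2 l_c t F_u ≤ 2.4 d t F_u): upper limit = 2.4·0.625·0.25·65 = 24.38 kips.
  Edge l_c = 1.125 − 0.6875/2 = 0.7812 → r_n = 15.23 kips; interior l_c = 2 − 0.6875 = 1.312 → r_n = 24.38 kips.
  R_n,bearing = 2·15.23 + 8·24.38 = 225.5 kips → 225.5 / 2 = 113 kips.
Bearing governs: 113 kips.

113 kips (bearing governs)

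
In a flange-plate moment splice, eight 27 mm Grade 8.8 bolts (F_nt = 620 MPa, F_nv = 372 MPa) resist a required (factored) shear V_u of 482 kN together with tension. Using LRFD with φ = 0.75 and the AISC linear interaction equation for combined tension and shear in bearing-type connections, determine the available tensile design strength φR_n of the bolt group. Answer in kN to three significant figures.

1970 kN

A_b = π·27²/4 = 572.6 mm²; f_rv = 482 × 1000 / (8 × 572.6) = 105.2 MPa.
F'_nt = 1.3 F_nt − (F_nt / φF_nv) f_rv = 1.3·620 − (620/(0.75·372))·105.2 = 572.2 MPa, capped at F_nt → F'_nt = 572.2 MPa.
R_n = F'_nt · A_b · n = 572.2 × 572.6 × 8 / 1000 = 2621 kN.
Design strength φR_n = 0.75 × 2621 = 1970 kN.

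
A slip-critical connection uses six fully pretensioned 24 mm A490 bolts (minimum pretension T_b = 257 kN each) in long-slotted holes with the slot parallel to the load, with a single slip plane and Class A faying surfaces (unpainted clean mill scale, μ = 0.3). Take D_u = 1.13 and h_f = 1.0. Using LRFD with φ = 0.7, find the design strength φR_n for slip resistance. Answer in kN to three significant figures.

R_n = μ · D_u · h_f · T_b · n_s · n_b = 0.3 × 1.13 × 1.0 × 257 × 1 × 6 = 522.7 kN.
Design strength φR_n = 0.7 × 522.7 = 366 kN.

366 kN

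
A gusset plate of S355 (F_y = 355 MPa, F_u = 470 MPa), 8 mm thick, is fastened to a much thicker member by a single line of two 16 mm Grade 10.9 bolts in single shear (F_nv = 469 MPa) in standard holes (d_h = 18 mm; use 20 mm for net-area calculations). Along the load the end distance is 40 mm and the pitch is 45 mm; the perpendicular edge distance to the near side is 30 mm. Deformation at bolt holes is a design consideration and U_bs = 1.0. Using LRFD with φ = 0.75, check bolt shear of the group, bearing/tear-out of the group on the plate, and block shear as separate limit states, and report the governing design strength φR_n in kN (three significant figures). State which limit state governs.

Bolt shear: A_b = π·16²/4 = 201.1 mm²; R_n = 469 × 201.1 × 2 × 1 / 1000 = 188.6 kN → 0.75 × 188.6 = 141 kN.
Bearing: edge l_c = 31, r_n = 139.9 kN; interior l_c = 27, r_n = 121.8 kN; R_n = 139.9 + 1·121.8 = 261.7 kN → 196 kN.
Block shear: A_gv = 680, A_nv = 440, A_nt = 160 mm²; R_n = min(0.6F_uA_nv, 0.6F_yA_gv) + U_bs·F_u·A_nt = 199.3 kN → 149 kN.
Bolt shear governs: 141 kN.

141 kN (bolt shear governs)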